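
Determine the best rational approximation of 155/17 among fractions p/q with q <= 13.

82/9

Expand x = 155/17 as a continued fraction with the Euclidean algorithm:
  155 = 9*17 + 2, so a_0 = 9.
  17 = 8*2 + 1, so a_1 = 8.
  2 = 2*1 + 0, so a_2 = 2.
so x = [9; 8, 2].
Convergents (p_i = a_i*p_{i-1} + p_{i-2}, q_i = a_i*q_{i-1} + q_{i-2} with p_{-2}=0, p_{-1}=1, q_{-2}=1, q_{-1}=0), until the denominator exceeds 13:
  i=0: a_0=9, p_0 = 9*1 + 0 = 9, q_0 = 9*0 + 1 = 1.
  i=1: a_1=8, p_1 = 8*9 + 1 = 73, q_1 = 8*1 + 0 = 8.
  i=2: a_2=2, p_2 = 2*73 + 9 = 155, q_2 = 2*8 + 1 = 17.
q_2 = 17 > 13, so the last convergent with denominator <= 13 is p_1/q_1 = 73/8.
The closest fraction with denominator <= 13 is either p_1/q_1 or the intermediate fraction (k*p_1 + p_0)/(k*q_1 + q_0) with the largest k >= 1 whose denominator stays <= 13; these approach x as k grows, and every other convergent or intermediate fraction in range is farther away.
Largest k: floor((13 - q_0)/q_1) = floor((13 - 1)/8) = 1.
That gives (1*73 + 9)/(1*8 + 1) = 82/9.
Compare the errors: |x - 73/8| = |155*8 - 73*17|/(17*8) = 1/136, and |x - 82/9| = |155*9 - 82*17|/(17*9) = 1/153.
Cross-multiplying, 1*136 = 136 < 153 = 1*153, so 1/153 is smaller: the intermediate fraction 82/9 is closer to x than 73/8.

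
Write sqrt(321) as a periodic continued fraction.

[17; (1, 10, 1, 34)]

Write x_i = (sqrt(321) + m_i)/d_i with (m_0, d_0) = (0, 1). a_0 = floor(sqrt(321)) = 17, since 17^2 = 289 <= 321 < 324 = 18^2.
Iterate m_{i+1} = d_i*a_i - m_i, d_{i+1} = (321 - m_{i+1}^2)/d_i, a_{i+1} = floor((a_0 + m_{i+1})/d_{i+1}):
  m_1 = 1*17 - 0 = 17, d_1 = (321 - 17^2)/1 = 32/1 = 32, a_1 = floor((17 + 17)/32) = 1.
  m_2 = 32*1 - 17 = 15, d_2 = (321 - 15^2)/32 = 96/32 = 3, a_2 = floor((17 + 15)/3) = 10.
  m_3 = 3*10 - 15 = 15, d_3 = (321 - 15^2)/3 = 96/3 = 32, a_3 = floor((17 + 15)/32) = 1.
  m_4 = 32*1 - 15 = 17, d_4 = (321 - 17^2)/32 = 32/32 = 1, a_4 = floor((17 + 17)/1) = 34.
  m_5 = 1*34 - 17 = 17, d_5 = (321 - 17^2)/1 = 32/1 = 32: (m_5, d_5) = (m_1, d_1) = (17, 32), so from here the quotients repeat a_1, ..., a_4; the period length is 4.
Hence the expansion of sqrt(321) is a_0 = 17 followed by the repeating block 1, 10, 1, 34 (period 4).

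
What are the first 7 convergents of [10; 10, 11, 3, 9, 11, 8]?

Using the convergent recurrence p_i = a_i*p_{i-1} + p_{i-2}, q_i = a_i*q_{i-1} + q_{i-2} with p_{-2}=0, p_{-1}=1, q_{-2}=1, q_{-1}=0:
  i=0: a_0=10, p_0 = 10*1 + 0 = 10, q_0 = 10*0 + 1 = 1.
  i=1: a_1=10, p_1 = 10*10 + 1 = 101, q_1 = 10*1 + 0 = 10.
  i=2: a_2=11, p_2 = 11*101 + 10 = 1121, q_2 = 11*10 + 1 = 111.
  i=3: a_3=3, p_3 = 3*1121 + 101 = 3464, q_3 = 3*111 + 10 = 343.
  i=4: a_4=9, p_4 = 9*3464 + 1121 = 32297, q_4 = 9*343 + 111 = 3198.
  i=5: a_5=11, p_5 = 11*32297 + 3464 = 358731, q_5 = 11*3198 + 343 = 35521.
  i=6: a_6=8, p_6 = 8*358731 + 32297 = 2902145, q_6 = 8*35521 + 3198 = 287366.

10/1, 101/10, 1121/111, 3464/343, 32297/3198, 358731/35521, 2902145/287366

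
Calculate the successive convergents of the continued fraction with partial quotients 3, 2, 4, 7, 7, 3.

Using the convergent recurrence p_i = a_i*p_{i-1} + p_{i-2}, q_i = a_i*q_{i-1} + q_{i-2} with p_{-2}=0, p_{-1}=1, q_{-2}=1, q_{-1}=0:
  i=0: a_0=3, p_0 = 3*1 + 0 = 3, q_0 = 3*0 + 1 = 1.
  i=1: a_1=2, p_1 = 2*3 + 1 = 7, q_1 = 2*1 + 0 = 2.
  i=2: a_2=4, p_2 = 4*7 + 3 = 31, q_2 = 4*2 + 1 = 9.
  i=3: a_3=7, p_3 = 7*31 + 7 = 224, q_3 = 7*9 + 2 = 65.
  i=4: a_4=7, p_4 = 7*224 + 31 = 1599, q_4 = 7*65 + 9 = 464.
  i=5: a_5=3, p_5 = 3*1599 + 224 = 5021, q_5 = 3*464 + 65 = 1457.

3/1, 7/2, 31/9, 224/65, 1599/464, 5021/1457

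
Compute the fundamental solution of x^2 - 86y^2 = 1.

(x, y) = (10405, 1122)

First expand sqrt(86) as a continued fraction. With x_i = (sqrt(86) + m_i)/d_i and (m_0, d_0) = (0, 1): a_0 = floor(sqrt(86)) = 9, since 9^2 = 81 <= 86 < 100 = 10^2.
Iterate m_{i+1} = d_i*a_i - m_i, d_{i+1} = (86 - m_{i+1}^2)/d_i, a_{i+1} = floor((a_0 + m_{i+1})/d_{i+1}):
  m_1 = 1*9 - 0 = 9, d_1 = (86 - 9^2)/1 = 5/1 = 5, a_1 = floor((9 + 9)/5) = 3.
  m_2 = 5*3 - 9 = 6, d_2 = (86 - 6^2)/5 = 50/5 = 10, a_2 = floor((9 + 6)/10) = 1.
  m_3 = 10*1 - 6 = 4, d_3 = (86 - 4^2)/10 = 70/10 = 7, a_3 = floor((9 + 4)/7) = 1.
  m_4 = 7*1 - 4 = 3, d_4 = (86 - 3^2)/7 = 77/7 = 11, a_4 = floor((9 + 3)/11) = 1.
  m_5 = 11*1 - 3 = 8, d_5 = (86 - 8^2)/11 = 22/11 = 2, a_5 = floor((9 + 8)/2) = 8.
  m_6 = 2*8 - 8 = 8, d_6 = (86 - 8^2)/2 = 22/2 = 11, a_6 = floor((9 + 8)/11) = 1.
  m_7 = 11*1 - 8 = 3, d_7 = (86 - 3^2)/11 = 77/11 = 7, a_7 = floor((9 + 3)/7) = 1.
  m_8 = 7*1 - 3 = 4, d_8 = (86 - 4^2)/7 = 70/7 = 10, a_8 = floor((9 + 4)/10) = 1.
  m_9 = 10*1 - 4 = 6, d_9 = (86 - 6^2)/10 = 50/10 = 5, a_9 = floor((9 + 6)/5) = 3.
  m_10 = 5*3 - 6 = 9, d_10 = (86 - 9^2)/5 = 5/5 = 1, a_10 = floor((9 + 9)/1) = 18.
  m_11 = 1*18 - 9 = 9, d_11 = (86 - 9^2)/1 = 5/1 = 5: (m_11, d_11) = (m_1, d_1) = (9, 5), so from here the quotients repeat a_1, ..., a_10; the period length is 10.
So sqrt(86) = [9; (3, 1, 1, 1, 8, 1, 1, 1, 3, 18)] with period length k = 10.
k is even, so the fundamental solution of x^2 - 86y^2 = 1 is (p_{k-1}, q_{k-1}) = (p_9, q_9); compute convergents through index 9.
Convergents (p_i = a_i*p_{i-1} + p_{i-2}, q_i = a_i*q_{i-1} + q_{i-2} with p_{-2}=0, p_{-1}=1, q_{-2}=1, q_{-1}=0):
  i=0: a_0=9, p_0 = 9*1 + 0 = 9, q_0 = 9*0 + 1 = 1.
  i=1: a_1=3, p_1 = 3*9 + 1 = 28, q_1 = 3*1 + 0 = 3.
  i=2: a_2=1, p_2 = 1*28 + 9 = 37, q_2 = 1*3 + 1 = 4.
  i=3: a_3=1, p_3 = 1*37 + 28 = 65, q_3 = 1*4 + 3 = 7.
  i=4: a_4=1, p_4 = 1*65 + 37 = 102, q_4 = 1*7 + 4 = 11.
  i=5: a_5=8, p_5 = 8*102 + 65 = 881, q_5 = 8*11 + 7 = 95.
  i=6: a_6=1, p_6 = 1*881 + 102 = 983, q_6 = 1*95 + 11 = 106.
  i=7: a_7=1, p_7 = 1*983 + 881 = 1864, q_7 = 1*106 + 95 = 201.
  i=8: a_8=1, p_8 = 1*1864 + 983 = 2847, q_8 = 1*201 + 106 = 307.
  i=9: a_9=3, p_9 = 3*2847 + 1864 = 10405, q_9 = 3*307 + 201 = 1122.
Check: 10405^2 - 86*1122^2 = 108264025 - 108264024 = 1, so (x, y) = (10405, 1122) solves the equation, and by the theorem it is the least positive solution.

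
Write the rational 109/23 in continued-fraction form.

Run the Euclidean algorithm on 109 and 23; the successive quotients are the partial quotients a_0, a_1, ... (each step inverts the fractional part left over by the previous one):
  109 = 4*23 + 17, so a_0 = 4.
  23 = 1*17 + 6, so a_1 = 1.
  17 = 2*6 + 5, so a_2 = 2.
  6 = 1*5 + 1, so a_3 = 1.
  5 = 5*1 + 0, so a_4 = 5.
The remainder reaches 0 after 5 divisions, so the expansion has 5 partial quotients, read off in order.

[4; 1, 2, 1, 5]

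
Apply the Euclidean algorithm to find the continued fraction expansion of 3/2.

[1; 2]

Run the Euclidean algorithm on 3 and 2; the successive quotients are the partial quotients a_0, a_1, ... (each step inverts the fractional part left over by the previous one):
  3 = 1*2 + 1, so a_0 = 1.
  2 = 2*1 + 0, so a_1 = 2.
The remainder reaches 0 after 2 divisions, so the expansion has 2 partial quotients, read off in order.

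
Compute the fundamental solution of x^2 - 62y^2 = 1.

First expand sqrt(62) as a continued fraction. With x_i = (sqrt(62) + m_i)/d_i and (m_0, d_0) = (0, 1): a_0 = floor(sqrt(62)) = 7, since 7^2 = 49 <= 62 < 64 = 8^2.
Iterate m_{i+1} = d_i*a_i - m_i, d_{i+1} = (62 - m_{i+1}^2)/d_i, a_{i+1} = floor((a_0 + m_{i+1})/d_{i+1}):
  m_1 = 1*7 - 0 = 7, d_1 = (62 - 7^2)/1 = 13/1 = 13, a_1 = floor((7 + 7)/13) = 1.
  m_2 = 13*1 - 7 = 6, d_2 = (62 - 6^2)/13 = 26/13 = 2, a_2 = floor((7 + 6)/2) = 6.
  m_3 = 2*6 - 6 = 6, d_3 = (62 - 6^2)/2 = 26/2 = 13, a_3 = floor((7 + 6)/13) = 1.
  m_4 = 13*1 - 6 = 7, d_4 = (62 - 7^2)/13 = 13/13 = 1, a_4 = floor((7 + 7)/1) = 14.
  m_5 = 1*14 - 7 = 7, d_5 = (62 - 7^2)/1 = 13/1 = 13: (m_5, d_5) = (m_1, d_1) = (7, 13), so from here the quotients repeat a_1, ..., a_4; the period length is 4.
So sqrt(62) = [7; (1, 6, 1, 14)] with period length k = 4.
k is even, so the fundamental solution of x^2 - 62y^2 = 1 is (p_{k-1}, q_{k-1}) = (p_3, q_3); compute convergents through index 3.
Convergents (p_i = a_i*p_{i-1} + p_{i-2}, q_i = a_i*q_{i-1} + q_{i-2} with p_{-2}=0, p_{-1}=1, q_{-2}=1, q_{-1}=0):
  i=0: a_0=7, p_0 = 7*1 + 0 = 7, q_0 = 7*0 + 1 = 1.
  i=1: a_1=1, p_1 = 1*7 + 1 = 8, q_1 = 1*1 + 0 = 1.
  i=2: a_2=6, p_2 = 6*8 + 7 = 55, q_2 = 6*1 + 1 = 7.
  i=3: a_3=1, p_3 = 1*55 + 8 = 63, q_3 = 1*7 + 1 = 8.
Check: 63^2 - 62*8^2 = 3969 - 3968 = 1, so (x, y) = (63, 8) solves the equation, and by the theorem it is the least positive solution.

(x, y) = (63, 8)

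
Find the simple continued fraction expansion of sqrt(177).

Write x_i = (sqrt(177) + m_i)/d_i with (m_0, d_0) = (0, 1). a_0 = floor(sqrt(177)) = 13, since 13^2 = 169 <= 177 < 196 = 14^2.
Iterate m_{i+1} = d_i*a_i - m_i, d_{i+1} = (177 - m_{i+1}^2)/d_i, a_{i+1} = floor((a_0 + m_{i+1})/d_{i+1}):
  m_1 = 1*13 - 0 = 13, d_1 = (177 - 13^2)/1 = 8/1 = 8, a_1 = floor((13 + 13)/8) = 3.
  m_2 = 8*3 - 13 = 11, d_2 = (177 - 11^2)/8 = 56/8 = 7, a_2 = floor((13 + 11)/7) = 3.
  m_3 = 7*3 - 11 = 10, d_3 = (177 - 10^2)/7 = 77/7 = 11, a_3 = floor((13 + 10)/11) = 2.
  m_4 = 11*2 - 10 = 12, d_4 = (177 - 12^2)/11 = 33/11 = 3, a_4 = floor((13 + 12)/3) = 8.
  m_5 = 3*8 - 12 = 12, d_5 = (177 - 12^2)/3 = 33/3 = 11, a_5 = floor((13 + 12)/11) = 2.
  m_6 = 11*2 - 12 = 10, d_6 = (177 - 10^2)/11 = 77/11 = 7, a_6 = floor((13 + 10)/7) = 3.
  m_7 = 7*3 - 10 = 11, d_7 = (177 - 11^2)/7 = 56/7 = 8, a_7 = floor((13 + 11)/8) = 3.
  m_8 = 8*3 - 11 = 13, d_8 = (177 - 13^2)/8 = 8/8 = 1, a_8 = floor((13 + 13)/1) = 26.
  m_9 = 1*26 - 13 = 13, d_9 = (177 - 13^2)/1 = 8/1 = 8: (m_9, d_9) = (m_1, d_1) = (13, 8), so from here the quotients repeat a_1, ..., a_8; the period length is 8.
Hence the expansion of sqrt(177) is a_0 = 13 followed by the repeating block 3, 3, 2, 8, 2, 3, 3, 26 (period 8).

[13; (3, 3, 2, 8, 2, 3, 3, 26)]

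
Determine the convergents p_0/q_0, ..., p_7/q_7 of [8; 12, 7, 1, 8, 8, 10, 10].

8/1, 97/12, 687/85, 784/97, 6959/861, 56456/6985, 571519/70711, 5771646/714095

Using the convergent recurrence p_i = a_i*p_{i-1} + p_{i-2}, q_i = a_i*q_{i-1} + q_{i-2} with p_{-2}=0, p_{-1}=1, q_{-2}=1, q_{-1}=0:
  i=0: a_0=8, p_0 = 8*1 + 0 = 8, q_0 = 8*0 + 1 = 1.
  i=1: a_1=12, p_1 = 12*8 + 1 = 97, q_1 = 12*1 + 0 = 12.
  i=2: a_2=7, p_2 = 7*97 + 8 = 687, q_2 = 7*12 + 1 = 85.
  i=3: a_3=1, p_3 = 1*687 + 97 = 784, q_3 = 1*85 + 12 = 97.
  i=4: a_4=8, p_4 = 8*784 + 687 = 6959, q_4 = 8*97 + 85 = 861.
  i=5: a_5=8, p_5 = 8*6959 + 784 = 56456, q_5 = 8*861 + 97 = 6985.
  i=6: a_6=10, p_6 = 10*56456 + 6959 = 571519, q_6 = 10*6985 + 861 = 70711.
  i=7: a_7=10, p_7 = 10*571519 + 56456 = 5771646, q_7 = 10*70711 + 6985 = 714095.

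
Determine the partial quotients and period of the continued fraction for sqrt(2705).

[52; (104)]

Write x_i = (sqrt(2705) + m_i)/d_i with (m_0, d_0) = (0, 1). a_0 = floor(sqrt(2705)) = 52, since 52^2 = 2704 <= 2705 < 2809 = 53^2.
Iterate m_{i+1} = d_i*a_i - m_i, d_{i+1} = (2705 - m_{i+1}^2)/d_i, a_{i+1} = floor((a_0 + m_{i+1})/d_{i+1}):
  m_1 = 1*52 - 0 = 52, d_1 = (2705 - 52^2)/1 = 1/1 = 1, a_1 = floor((52 + 52)/1) = 104.
  m_2 = 1*104 - 52 = 52, d_2 = (2705 - 52^2)/1 = 1/1 = 1: (m_2, d_2) = (m_1, d_1) = (52, 1), so from here the quotient a_1 repeats; the period length is 1.
Hence the expansion of sqrt(2705) is a_0 = 52 followed by the repeating block 104 (period 1).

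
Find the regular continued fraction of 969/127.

[7; 1, 1, 1, 2, 2, 1, 4]

Run the Euclidean algorithm on 969 and 127; the successive quotients are the partial quotients a_0, a_1, ... (each step inverts the fractional part left over by the previous one):
  969 = 7*127 + 80, so a_0 = 7.
  127 = 1*80 + 47, so a_1 = 1.
  80 = 1*47 + 33, so a_2 = 1.
  47 = 1*33 + 14, so a_3 = 1.
  33 = 2*14 + 5, so a_4 = 2.
  14 = 2*5 + 4, so a_5 = 2.
  5 = 1*4 + 1, so a_6 = 1.
  4 = 4*1 + 0, so a_7 = 4.
The remainder reaches 0 after 8 divisions, so the expansion has 8 partial quotients, read off in order.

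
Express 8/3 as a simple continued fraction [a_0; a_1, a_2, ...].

Run the Euclidean algorithm on 8 and 3; the successive quotients are the partial quotients a_0, a_1, ... (each step inverts the fractional part left over by the previous one):
  8 = 2*3 + 2, so a_0 = 2.
  3 = 1*2 + 1, so a_1 = 1.
  2 = 2*1 + 0, so a_2 = 2.
The remainder reaches 0 after 3 divisions, so the expansion has 3 partial quotients, read off in order.

[2; 1, 2]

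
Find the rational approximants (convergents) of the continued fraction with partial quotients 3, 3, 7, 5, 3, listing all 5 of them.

Using the convergent recurrence p_i = a_i*p_{i-1} + p_{i-2}, q_i = a_i*q_{i-1} + q_{i-2} with p_{-2}=0, p_{-1}=1, q_{-2}=1, q_{-1}=0:
  i=0: a_0=3, p_0 = 3*1 + 0 = 3, q_0 = 3*0 + 1 = 1.
  i=1: a_1=3, p_1 = 3*3 + 1 = 10, q_1 = 3*1 + 0 = 3.
  i=2: a_2=7, p_2 = 7*10 + 3 = 73, q_2 = 7*3 + 1 = 22.
  i=3: a_3=5, p_3 = 5*73 + 10 = 375, q_3 = 5*22 + 3 = 113.
  i=4: a_4=3, p_4 = 3*375 + 73 = 1198, q_4 = 3*113 + 22 = 361.

3/1, 10/3, 73/22, 375/113, 1198/361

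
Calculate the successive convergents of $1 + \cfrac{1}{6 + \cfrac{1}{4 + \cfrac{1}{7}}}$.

1/1, 7/6, 29/25, 210/181

Using the convergent recurrence p_i = a_i*p_{i-1} + p_{i-2}, q_i = a_i*q_{i-1} + q_{i-2} with p_{-2}=0, p_{-1}=1, q_{-2}=1, q_{-1}=0:
  i=0: a_0=1, p_0 = 1*1 + 0 = 1, q_0 = 1*0 + 1 = 1.
  i=1: a_1=6, p_1 = 6*1 + 1 = 7, q_1 = 6*1 + 0 = 6.
  i=2: a_2=4, p_2 = 4*7 + 1 = 29, q_2 = 4*6 + 1 = 25.
  i=3: a_3=7, p_3 = 7*29 + 7 = 210, q_3 = 7*25 + 6 = 181.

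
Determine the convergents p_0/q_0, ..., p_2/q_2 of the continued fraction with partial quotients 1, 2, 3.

1/1, 3/2, 10/7

Using the convergent recurrence p_i = a_i*p_{i-1} + p_{i-2}, q_i = a_i*q_{i-1} + q_{i-2} with p_{-2}=0, p_{-1}=1, q_{-2}=1, q_{-1}=0:
  i=0: a_0=1, p_0 = 1*1 + 0 = 1, q_0 = 1*0 + 1 = 1.
  i=1: a_1=2, p_1 = 2*1 + 1 = 3, q_1 = 2*1 + 0 = 2.
  i=2: a_2=3, p_2 = 3*3 + 1 = 10, q_2 = 3*2 + 1 = 7.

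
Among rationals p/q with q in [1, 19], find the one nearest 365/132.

47/17

Expand x = 365/132 as a continued fraction with the Euclidean algorithm:
  365 = 2*132 + 101, so a_0 = 2.
  132 = 1*101 + 31, so a_1 = 1.
  101 = 3*31 + 8, so a_2 = 3.
  31 = 3*8 + 7, so a_3 = 3.
  8 = 1*7 + 1, so a_4 = 1.
  7 = 7*1 + 0, so a_5 = 7.
so x = [2; 1, 3, 3, 1, 7].
Convergents (p_i = a_i*p_{i-1} + p_{i-2}, q_i = a_i*q_{i-1} + q_{i-2} with p_{-2}=0, p_{-1}=1, q_{-2}=1, q_{-1}=0), until the denominator exceeds 19:
  i=0: a_0=2, p_0 = 2*1 + 0 = 2, q_0 = 2*0 + 1 = 1.
  i=1: a_1=1, p_1 = 1*2 + 1 = 3, q_1 = 1*1 + 0 = 1.
  i=2: a_2=3, p_2 = 3*3 + 2 = 11, q_2 = 3*1 + 1 = 4.
  i=3: a_3=3, p_3 = 3*11 + 3 = 36, q_3 = 3*4 + 1 = 13.
  i=4: a_4=1, p_4 = 1*36 + 11 = 47, q_4 = 1*13 + 4 = 17.
  i=5: a_5=7, p_5 = 7*47 + 36 = 365, q_5 = 7*17 + 13 = 132.
q_5 = 132 > 19, so the last convergent with denominator <= 19 is p_4/q_4 = 47/17.
The closest fraction with denominator <= 19 is either p_4/q_4 or the intermediate fraction (k*p_4 + p_3)/(k*q_4 + q_3) with the largest k >= 1 whose denominator stays <= 19; these approach x as k grows, and every other convergent or intermediate fraction in range is farther away.
Largest k: floor((19 - q_3)/q_4) = floor((19 - 13)/17) = 0.
Since k = 0, no intermediate fraction beyond p_4/q_4 has denominator <= 19, so the convergent 47/17 is the closest (its error is |365*17 - 47*132|/(132*17) = 1/2244).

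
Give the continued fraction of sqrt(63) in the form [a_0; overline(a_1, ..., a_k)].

[7; overline(1, 14)]

Write x_i = (sqrt(63) + m_i)/d_i with (m_0, d_0) = (0, 1). a_0 = floor(sqrt(63)) = 7, since 7^2 = 49 <= 63 < 64 = 8^2.
Iterate m_{i+1} = d_i*a_i - m_i, d_{i+1} = (63 - m_{i+1}^2)/d_i, a_{i+1} = floor((a_0 + m_{i+1})/d_{i+1}):
  m_1 = 1*7 - 0 = 7, d_1 = (63 - 7^2)/1 = 14/1 = 14, a_1 = floor((7 + 7)/14) = 1.
  m_2 = 14*1 - 7 = 7, d_2 = (63 - 7^2)/14 = 14/14 = 1, a_2 = floor((7 + 7)/1) = 14.
  m_3 = 1*14 - 7 = 7, d_3 = (63 - 7^2)/1 = 14/1 = 14: (m_3, d_3) = (m_1, d_1) = (7, 14), so from here the quotients repeat a_1, a_2; the period length is 2.
Hence the expansion of sqrt(63) is a_0 = 7 followed by the repeating block 1, 14 (period 2).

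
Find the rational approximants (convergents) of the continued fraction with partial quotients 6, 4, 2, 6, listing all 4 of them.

Using the convergent recurrence p_i = a_i*p_{i-1} + p_{i-2}, q_i = a_i*q_{i-1} + q_{i-2} with p_{-2}=0, p_{-1}=1, q_{-2}=1, q_{-1}=0:
  i=0: a_0=6, p_0 = 6*1 + 0 = 6, q_0 = 6*0 + 1 = 1.
  i=1: a_1=4, p_1 = 4*6 + 1 = 25, q_1 = 4*1 + 0 = 4.
  i=2: a_2=2, p_2 = 2*25 + 6 = 56, q_2 = 2*4 + 1 = 9.
  i=3: a_3=6, p_3 = 6*56 + 25 = 361, q_3 = 6*9 + 4 = 58.

6/1, 25/4, 56/9, 361/58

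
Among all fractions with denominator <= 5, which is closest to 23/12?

Expand x = 23/12 as a continued fraction with the Euclidean algorithm:
  23 = 1*12 + 11, so a_0 = 1.
  12 = 1*11 + 1, so a_1 = 1.
  11 = 11*1 + 0, so a_2 = 11.
so x = [1; 1, 11].
Convergents (p_i = a_i*p_{i-1} + p_{i-2}, q_i = a_i*q_{i-1} + q_{i-2} with p_{-2}=0, p_{-1}=1, q_{-2}=1, q_{-1}=0), until the denominator exceeds 5:
  i=0: a_0=1, p_0 = 1*1 + 0 = 1, q_0 = 1*0 + 1 = 1.
  i=1: a_1=1, p_1 = 1*1 + 1 = 2, q_1 = 1*1 + 0 = 1.
  i=2: a_2=11, p_2 = 11*2 + 1 = 23, q_2 = 11*1 + 1 = 12.
q_2 = 12 > 5, so the last convergent with denominator <= 5 is p_1/q_1 = 2/1.
The closest fraction with denominator <= 5 is either p_1/q_1 or the intermediate fraction (k*p_1 + p_0)/(k*q_1 + q_0) with the largest k >= 1 whose denominator stays <= 5; these approach x as k grows, and every other convergent or intermediate fraction in range is farther away.
Largest k: floor((5 - q_0)/q_1) = floor((5 - 1)/1) = 4.
That gives (4*2 + 1)/(4*1 + 1) = 9/5.
Compare the errors: |x - 2/1| = |23*1 - 2*12|/(12*1) = 1/12, and |x - 9/5| = |23*5 - 9*12|/(12*5) = 7/60.
Cross-multiplying, 1*60 = 60 < 84 = 7*12, so 1/12 is smaller: the convergent 2/1 is closer to x than 9/5.

2/1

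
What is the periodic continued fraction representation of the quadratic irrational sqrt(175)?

Write x_i = (sqrt(175) + m_i)/d_i with (m_0, d_0) = (0, 1). a_0 = floor(sqrt(175)) = 13, since 13^2 = 169 <= 175 < 196 = 14^2.
Iterate m_{i+1} = d_i*a_i - m_i, d_{i+1} = (175 - m_{i+1}^2)/d_i, a_{i+1} = floor((a_0 + m_{i+1})/d_{i+1}):
  m_1 = 1*13 - 0 = 13, d_1 = (175 - 13^2)/1 = 6/1 = 6, a_1 = floor((13 + 13)/6) = 4.
  m_2 = 6*4 - 13 = 11, d_2 = (175 - 11^2)/6 = 54/6 = 9, a_2 = floor((13 + 11)/9) = 2.
  m_3 = 9*2 - 11 = 7, d_3 = (175 - 7^2)/9 = 126/9 = 14, a_3 = floor((13 + 7)/14) = 1.
  m_4 = 14*1 - 7 = 7, d_4 = (175 - 7^2)/14 = 126/14 = 9, a_4 = floor((13 + 7)/9) = 2.
  m_5 = 9*2 - 7 = 11, d_5 = (175 - 11^2)/9 = 54/9 = 6, a_5 = floor((13 + 11)/6) = 4.
  m_6 = 6*4 - 11 = 13, d_6 = (175 - 13^2)/6 = 6/6 = 1, a_6 = floor((13 + 13)/1) = 26.
  m_7 = 1*26 - 13 = 13, d_7 = (175 - 13^2)/1 = 6/1 = 6: (m_7, d_7) = (m_1, d_1) = (13, 6), so from here the quotients repeat a_1, ..., a_6; the period length is 6.
Hence the expansion of sqrt(175) is a_0 = 13 followed by the repeating block 4, 2, 1, 2, 4, 26 (period 6).

[13; (4, 2, 1, 2, 4, 26)]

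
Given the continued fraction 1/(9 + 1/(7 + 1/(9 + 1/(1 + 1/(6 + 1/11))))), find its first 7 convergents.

Using the convergent recurrence p_i = a_i*p_{i-1} + p_{i-2}, q_i = a_i*q_{i-1} + q_{i-2} with p_{-2}=0, p_{-1}=1, q_{-2}=1, q_{-1}=0:
  i=0: a_0=0, p_0 = 0*1 + 0 = 0, q_0 = 0*0 + 1 = 1.
  i=1: a_1=9, p_1 = 9*0 + 1 = 1, q_1 = 9*1 + 0 = 9.
  i=2: a_2=7, p_2 = 7*1 + 0 = 7, q_2 = 7*9 + 1 = 64.
  i=3: a_3=9, p_3 = 9*7 + 1 = 64, q_3 = 9*64 + 9 = 585.
  i=4: a_4=1, p_4 = 1*64 + 7 = 71, q_4 = 1*585 + 64 = 649.
  i=5: a_5=6, p_5 = 6*71 + 64 = 490, q_5 = 6*649 + 585 = 4479.
  i=6: a_6=11, p_6 = 11*490 + 71 = 5461, q_6 = 11*4479 + 649 = 49918.

0/1, 1/9, 7/64, 64/585, 71/649, 490/4479, 5461/49918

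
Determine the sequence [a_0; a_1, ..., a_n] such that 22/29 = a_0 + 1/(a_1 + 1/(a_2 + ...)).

Run the Euclidean algorithm on 22 and 29; the successive quotients are the partial quotients a_0, a_1, ... (each step inverts the fractional part left over by the previous one):
  22 = 0*29 + 22, so a_0 = 0.
  29 = 1*22 + 7, so a_1 = 1.
  22 = 3*7 + 1, so a_2 = 3.
  7 = 7*1 + 0, so a_3 = 7.
The remainder reaches 0 after 4 divisions, so the expansion has 4 partial quotients, read off in order.

[0; 1, 3, 7]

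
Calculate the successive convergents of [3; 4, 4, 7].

3/1, 13/4, 55/17, 398/123

Using the convergent recurrence p_i = a_i*p_{i-1} + p_{i-2}, q_i = a_i*q_{i-1} + q_{i-2} with p_{-2}=0, p_{-1}=1, q_{-2}=1, q_{-1}=0:
  i=0: a_0=3, p_0 = 3*1 + 0 = 3, q_0 = 3*0 + 1 = 1.
  i=1: a_1=4, p_1 = 4*3 + 1 = 13, q_1 = 4*1 + 0 = 4.
  i=2: a_2=4, p_2 = 4*13 + 3 = 55, q_2 = 4*4 + 1 = 17.
  i=3: a_3=7, p_3 = 7*55 + 13 = 398, q_3 = 7*17 + 4 = 123.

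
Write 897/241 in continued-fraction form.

Run the Euclidean algorithm on 897 and 241; the successive quotients are the partial quotients a_0, a_1, ... (each step inverts the fractional part left over by the previous one):
  897 = 3*241 + 174, so a_0 = 3.
  241 = 1*174 + 67, so a_1 = 1.
  174 = 2*67 + 40, so a_2 = 2.
  67 = 1*40 + 27, so a_3 = 1.
  40 = 1*27 + 13, so a_4 = 1.
  27 = 2*13 + 1, so a_5 = 2.
  13 = 13*1 + 0, so a_6 = 13.
The remainder reaches 0 after 7 divisions, so the expansion has 7 partial quotients, read off in order.

[3; 1, 2, 1, 1, 2, 13]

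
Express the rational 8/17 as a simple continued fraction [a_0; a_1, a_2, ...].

[0; 2, 8]

Run the Euclidean algorithm on 8 and 17; the successive quotients are the partial quotients a_0, a_1, ... (each step inverts the fractional part left over by the previous one):
  8 = 0*17 + 8, so a_0 = 0.
  17 = 2*8 + 1, so a_1 = 2.
  8 = 8*1 + 0, so a_2 = 8.
The remainder reaches 0 after 3 divisions, so the expansion has 3 partial quotients, read off in order.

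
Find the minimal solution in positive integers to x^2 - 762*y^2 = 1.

First expand sqrt(762) as a continued fraction. With x_i = (sqrt(762) + m_i)/d_i and (m_0, d_0) = (0, 1): a_0 = floor(sqrt(762)) = 27, since 27^2 = 729 <= 762 < 784 = 28^2.
Iterate m_{i+1} = d_i*a_i - m_i, d_{i+1} = (762 - m_{i+1}^2)/d_i, a_{i+1} = floor((a_0 + m_{i+1})/d_{i+1}):
  m_1 = 1*27 - 0 = 27, d_1 = (762 - 27^2)/1 = 33/1 = 33, a_1 = floor((27 + 27)/33) = 1.
  m_2 = 33*1 - 27 = 6, d_2 = (762 - 6^2)/33 = 726/33 = 22, a_2 = floor((27 + 6)/22) = 1.
  m_3 = 22*1 - 6 = 16, d_3 = (762 - 16^2)/22 = 506/22 = 23, a_3 = floor((27 + 16)/23) = 1.
  m_4 = 23*1 - 16 = 7, d_4 = (762 - 7^2)/23 = 713/23 = 31, a_4 = floor((27 + 7)/31) = 1.
  m_5 = 31*1 - 7 = 24, d_5 = (762 - 24^2)/31 = 186/31 = 6, a_5 = floor((27 + 24)/6) = 8.
  m_6 = 6*8 - 24 = 24, d_6 = (762 - 24^2)/6 = 186/6 = 31, a_6 = floor((27 + 24)/31) = 1.
  m_7 = 31*1 - 24 = 7, d_7 = (762 - 7^2)/31 = 713/31 = 23, a_7 = floor((27 + 7)/23) = 1.
  m_8 = 23*1 - 7 = 16, d_8 = (762 - 16^2)/23 = 506/23 = 22, a_8 = floor((27 + 16)/22) = 1.
  m_9 = 22*1 - 16 = 6, d_9 = (762 - 6^2)/22 = 726/22 = 33, a_9 = floor((27 + 6)/33) = 1.
  m_10 = 33*1 - 6 = 27, d_10 = (762 - 27^2)/33 = 33/33 = 1, a_10 = floor((27 + 27)/1) = 54.
  m_11 = 1*54 - 27 = 27, d_11 = (762 - 27^2)/1 = 33/1 = 33: (m_11, d_11) = (m_1, d_1) = (27, 33), so from here the quotients repeat a_1, ..., a_10; the period length is 10.
So sqrt(762) = [27; (1, 1, 1, 1, 8, 1, 1, 1, 1, 54)] with period length k = 10.
k is even, so the fundamental solution of x^2 - 762y^2 = 1 is (p_{k-1}, q_{k-1}) = (p_9, q_9); compute convergents through index 9.
Convergents (p_i = a_i*p_{i-1} + p_{i-2}, q_i = a_i*q_{i-1} + q_{i-2} with p_{-2}=0, p_{-1}=1, q_{-2}=1, q_{-1}=0):
  i=0: a_0=27, p_0 = 27*1 + 0 = 27, q_0 = 27*0 + 1 = 1.
  i=1: a_1=1, p_1 = 1*27 + 1 = 28, q_1 = 1*1 + 0 = 1.
  i=2: a_2=1, p_2 = 1*28 + 27 = 55, q_2 = 1*1 + 1 = 2.
  i=3: a_3=1, p_3 = 1*55 + 28 = 83, q_3 = 1*2 + 1 = 3.
  i=4: a_4=1, p_4 = 1*83 + 55 = 138, q_4 = 1*3 + 2 = 5.
  i=5: a_5=8, p_5 = 8*138 + 83 = 1187, q_5 = 8*5 + 3 = 43.
  i=6: a_6=1, p_6 = 1*1187 + 138 = 1325, q_6 = 1*43 + 5 = 48.
  i=7: a_7=1, p_7 = 1*1325 + 1187 = 2512, q_7 = 1*48 + 43 = 91.
  i=8: a_8=1, p_8 = 1*2512 + 1325 = 3837, q_8 = 1*91 + 48 = 139.
  i=9: a_9=1, p_9 = 1*3837 + 2512 = 6349, q_9 = 1*139 + 91 = 230.
Check: 6349^2 - 762*230^2 = 40309801 - 40309800 = 1, so (x, y) = (6349, 230) solves the equation, and by the theorem it is the least positive solution.

(x, y) = (6349, 230)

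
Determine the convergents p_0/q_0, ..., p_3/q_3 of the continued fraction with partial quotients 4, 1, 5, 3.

4/1, 5/1, 29/6, 92/19

Using the convergent recurrence p_i = a_i*p_{i-1} + p_{i-2}, q_i = a_i*q_{i-1} + q_{i-2} with p_{-2}=0, p_{-1}=1, q_{-2}=1, q_{-1}=0:
  i=0: a_0=4, p_0 = 4*1 + 0 = 4, q_0 = 4*0 + 1 = 1.
  i=1: a_1=1, p_1 = 1*4 + 1 = 5, q_1 = 1*1 + 0 = 1.
  i=2: a_2=5, p_2 = 5*5 + 4 = 29, q_2 = 5*1 + 1 = 6.
  i=3: a_3=3, p_3 = 3*29 + 5 = 92, q_3 = 3*6 + 1 = 19.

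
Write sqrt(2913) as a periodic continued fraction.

[53; (1, 34, 1, 106)]

Write x_i = (sqrt(2913) + m_i)/d_i with (m_0, d_0) = (0, 1). a_0 = floor(sqrt(2913)) = 53, since 53^2 = 2809 <= 2913 < 2916 = 54^2.
Iterate m_{i+1} = d_i*a_i - m_i, d_{i+1} = (2913 - m_{i+1}^2)/d_i, a_{i+1} = floor((a_0 + m_{i+1})/d_{i+1}):
  m_1 = 1*53 - 0 = 53, d_1 = (2913 - 53^2)/1 = 104/1 = 104, a_1 = floor((53 + 53)/104) = 1.
  m_2 = 104*1 - 53 = 51, d_2 = (2913 - 51^2)/104 = 312/104 = 3, a_2 = floor((53 + 51)/3) = 34.
  m_3 = 3*34 - 51 = 51, d_3 = (2913 - 51^2)/3 = 312/3 = 104, a_3 = floor((53 + 51)/104) = 1.
  m_4 = 104*1 - 51 = 53, d_4 = (2913 - 53^2)/104 = 104/104 = 1, a_4 = floor((53 + 53)/1) = 106.
  m_5 = 1*106 - 53 = 53, d_5 = (2913 - 53^2)/1 = 104/1 = 104: (m_5, d_5) = (m_1, d_1) = (53, 104), so from here the quotients repeat a_1, ..., a_4; the period length is 4.
Hence the expansion of sqrt(2913) is a_0 = 53 followed by the repeating block 1, 34, 1, 106 (period 4).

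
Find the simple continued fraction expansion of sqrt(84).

Write x_i = (sqrt(84) + m_i)/d_i with (m_0, d_0) = (0, 1). a_0 = floor(sqrt(84)) = 9, since 9^2 = 81 <= 84 < 100 = 10^2.
Iterate m_{i+1} = d_i*a_i - m_i, d_{i+1} = (84 - m_{i+1}^2)/d_i, a_{i+1} = floor((a_0 + m_{i+1})/d_{i+1}):
  m_1 = 1*9 - 0 = 9, d_1 = (84 - 9^2)/1 = 3/1 = 3, a_1 = floor((9 + 9)/3) = 6.
  m_2 = 3*6 - 9 = 9, d_2 = (84 - 9^2)/3 = 3/3 = 1, a_2 = floor((9 + 9)/1) = 18.
  m_3 = 1*18 - 9 = 9, d_3 = (84 - 9^2)/1 = 3/1 = 3: (m_3, d_3) = (m_1, d_1) = (9, 3), so from here the quotients repeat a_1, a_2; the period length is 2.
Hence the expansion of sqrt(84) is a_0 = 9 followed by the repeating block 6, 18 (period 2).

[9; (6, 18)]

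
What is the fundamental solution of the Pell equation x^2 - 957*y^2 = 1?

(x, y) = (14849, 480)

First expand sqrt(957) as a continued fraction. With x_i = (sqrt(957) + m_i)/d_i and (m_0, d_0) = (0, 1): a_0 = floor(sqrt(957)) = 30, since 30^2 = 900 <= 957 < 961 = 31^2.
Iterate m_{i+1} = d_i*a_i - m_i, d_{i+1} = (957 - m_{i+1}^2)/d_i, a_{i+1} = floor((a_0 + m_{i+1})/d_{i+1}):
  m_1 = 1*30 - 0 = 30, d_1 = (957 - 30^2)/1 = 57/1 = 57, a_1 = floor((30 + 30)/57) = 1.
  m_2 = 57*1 - 30 = 27, d_2 = (957 - 27^2)/57 = 228/57 = 4, a_2 = floor((30 + 27)/4) = 14.
  m_3 = 4*14 - 27 = 29, d_3 = (957 - 29^2)/4 = 116/4 = 29, a_3 = floor((30 + 29)/29) = 2.
  m_4 = 29*2 - 29 = 29, d_4 = (957 - 29^2)/29 = 116/29 = 4, a_4 = floor((30 + 29)/4) = 14.
  m_5 = 4*14 - 29 = 27, d_5 = (957 - 27^2)/4 = 228/4 = 57, a_5 = floor((30 + 27)/57) = 1.
  m_6 = 57*1 - 27 = 30, d_6 = (957 - 30^2)/57 = 57/57 = 1, a_6 = floor((30 + 30)/1) = 60.
  m_7 = 1*60 - 30 = 30, d_7 = (957 - 30^2)/1 = 57/1 = 57: (m_7, d_7) = (m_1, d_1) = (30, 57), so from here the quotients repeat a_1, ..., a_6; the period length is 6.
So sqrt(957) = [30; (1, 14, 2, 14, 1, 60)] with period length k = 6.
k is even, so the fundamental solution of x^2 - 957y^2 = 1 is (p_{k-1}, q_{k-1}) = (p_5, q_5); compute convergents through index 5.
Convergents (p_i = a_i*p_{i-1} + p_{i-2}, q_i = a_i*q_{i-1} + q_{i-2} with p_{-2}=0, p_{-1}=1, q_{-2}=1, q_{-1}=0):
  i=0: a_0=30, p_0 = 30*1 + 0 = 30, q_0 = 30*0 + 1 = 1.
  i=1: a_1=1, p_1 = 1*30 + 1 = 31, q_1 = 1*1 + 0 = 1.
  i=2: a_2=14, p_2 = 14*31 + 30 = 464, q_2 = 14*1 + 1 = 15.
  i=3: a_3=2, p_3 = 2*464 + 31 = 959, q_3 = 2*15 + 1 = 31.
  i=4: a_4=14, p_4 = 14*959 + 464 = 13890, q_4 = 14*31 + 15 = 449.
  i=5: a_5=1, p_5 = 1*13890 + 959 = 14849, q_5 = 1*449 + 31 = 480.
Check: 14849^2 - 957*480^2 = 220492801 - 220492800 = 1, so (x, y) = (14849, 480) solves the equation, and by the theorem it is the least positive solution.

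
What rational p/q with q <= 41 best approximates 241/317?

Expand x = 241/317 as a continued fraction with the Euclidean algorithm:
  241 = 0*317 + 241, so a_0 = 0.
  317 = 1*241 + 76, so a_1 = 1.
  241 = 3*76 + 13, so a_2 = 3.
  76 = 5*13 + 11, so a_3 = 5.
  13 = 1*11 + 2, so a_4 = 1.
  11 = 5*2 + 1, so a_5 = 5.
  2 = 2*1 + 0, so a_6 = 2.
so x = [0; 1, 3, 5, 1, 5, 2].
Convergents (p_i = a_i*p_{i-1} + p_{i-2}, q_i = a_i*q_{i-1} + q_{i-2} with p_{-2}=0, p_{-1}=1, q_{-2}=1, q_{-1}=0), until the denominator exceeds 41:
  i=0: a_0=0, p_0 = 0*1 + 0 = 0, q_0 = 0*0 + 1 = 1.
  i=1: a_1=1, p_1 = 1*0 + 1 = 1, q_1 = 1*1 + 0 = 1.
  i=2: a_2=3, p_2 = 3*1 + 0 = 3, q_2 = 3*1 + 1 = 4.
  i=3: a_3=5, p_3 = 5*3 + 1 = 16, q_3 = 5*4 + 1 = 21.
  i=4: a_4=1, p_4 = 1*16 + 3 = 19, q_4 = 1*21 + 4 = 25.
  i=5: a_5=5, p_5 = 5*19 + 16 = 111, q_5 = 5*25 + 21 = 146.
q_5 = 146 > 41, so the last convergent with denominator <= 41 is p_4/q_4 = 19/25.
The closest fraction with denominator <= 41 is either p_4/q_4 or the intermediate fraction (k*p_4 + p_3)/(k*q_4 + q_3) with the largest k >= 1 whose denominator stays <= 41; these approach x as k grows, and every other convergent or intermediate fraction in range is farther away.
Largest k: floor((41 - q_3)/q_4) = floor((41 - 21)/25) = 0.
Since k = 0, no intermediate fraction beyond p_4/q_4 has denominator <= 41, so the convergent 19/25 is the closest (its error is |241*25 - 19*317|/(317*25) = 2/7925).

19/25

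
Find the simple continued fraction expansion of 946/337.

Run the Euclidean algorithm on 946 and 337; the successive quotients are the partial quotients a_0, a_1, ... (each step inverts the fractional part left over by the previous one):
  946 = 2*337 + 272, so a_0 = 2.
  337 = 1*272 + 65, so a_1 = 1.
  272 = 4*65 + 12, so a_2 = 4.
  65 = 5*12 + 5, so a_3 = 5.
  12 = 2*5 + 2, so a_4 = 2.
  5 = 2*2 + 1, so a_5 = 2.
  2 = 2*1 + 0, so a_6 = 2.
The remainder reaches 0 after 7 divisions, so the expansion has 7 partial quotients, read off in order.

[2; 1, 4, 5, 2, 2, 2]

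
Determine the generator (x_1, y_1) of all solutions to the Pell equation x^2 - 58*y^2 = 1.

(x, y) = (19603, 2574)

First expand sqrt(58) as a continued fraction. With x_i = (sqrt(58) + m_i)/d_i and (m_0, d_0) = (0, 1): a_0 = floor(sqrt(58)) = 7, since 7^2 = 49 <= 58 < 64 = 8^2.
Iterate m_{i+1} = d_i*a_i - m_i, d_{i+1} = (58 - m_{i+1}^2)/d_i, a_{i+1} = floor((a_0 + m_{i+1})/d_{i+1}):
  m_1 = 1*7 - 0 = 7, d_1 = (58 - 7^2)/1 = 9/1 = 9, a_1 = floor((7 + 7)/9) = 1.
  m_2 = 9*1 - 7 = 2, d_2 = (58 - 2^2)/9 = 54/9 = 6, a_2 = floor((7 + 2)/6) = 1.
  m_3 = 6*1 - 2 = 4, d_3 = (58 - 4^2)/6 = 42/6 = 7, a_3 = floor((7 + 4)/7) = 1.
  m_4 = 7*1 - 4 = 3, d_4 = (58 - 3^2)/7 = 49/7 = 7, a_4 = floor((7 + 3)/7) = 1.
  m_5 = 7*1 - 3 = 4, d_5 = (58 - 4^2)/7 = 42/7 = 6, a_5 = floor((7 + 4)/6) = 1.
  m_6 = 6*1 - 4 = 2, d_6 = (58 - 2^2)/6 = 54/6 = 9, a_6 = floor((7 + 2)/9) = 1.
  m_7 = 9*1 - 2 = 7, d_7 = (58 - 7^2)/9 = 9/9 = 1, a_7 = floor((7 + 7)/1) = 14.
  m_8 = 1*14 - 7 = 7, d_8 = (58 - 7^2)/1 = 9/1 = 9: (m_8, d_8) = (m_1, d_1) = (7, 9), so from here the quotients repeat a_1, ..., a_7; the period length is 7.
So sqrt(58) = [7; (1, 1, 1, 1, 1, 1, 14)] with period length k = 7.
k is odd, so (p_{k-1}, q_{k-1}) only solves x^2 - 58y^2 = -1 and the fundamental solution of x^2 - 58y^2 = 1 is (p_{2k-1}, q_{2k-1}) = (p_13, q_13); compute convergents through index 13, running through the period twice.
Convergents (p_i = a_i*p_{i-1} + p_{i-2}, q_i = a_i*q_{i-1} + q_{i-2} with p_{-2}=0, p_{-1}=1, q_{-2}=1, q_{-1}=0):
  i=0: a_0=7, p_0 = 7*1 + 0 = 7, q_0 = 7*0 + 1 = 1.
  i=1: a_1=1, p_1 = 1*7 + 1 = 8, q_1 = 1*1 + 0 = 1.
  i=2: a_2=1, p_2 = 1*8 + 7 = 15, q_2 = 1*1 + 1 = 2.
  i=3: a_3=1, p_3 = 1*15 + 8 = 23, q_3 = 1*2 + 1 = 3.
  i=4: a_4=1, p_4 = 1*23 + 15 = 38, q_4 = 1*3 + 2 = 5.
  i=5: a_5=1, p_5 = 1*38 + 23 = 61, q_5 = 1*5 + 3 = 8.
  i=6: a_6=1, p_6 = 1*61 + 38 = 99, q_6 = 1*8 + 5 = 13.
  i=7: a_7=14, p_7 = 14*99 + 61 = 1447, q_7 = 14*13 + 8 = 190.
  i=8: a_8=1, p_8 = 1*1447 + 99 = 1546, q_8 = 1*190 + 13 = 203.
  i=9: a_9=1, p_9 = 1*1546 + 1447 = 2993, q_9 = 1*203 + 190 = 393.
  i=10: a_10=1, p_10 = 1*2993 + 1546 = 4539, q_10 = 1*393 + 203 = 596.
  i=11: a_11=1, p_11 = 1*4539 + 2993 = 7532, q_11 = 1*596 + 393 = 989.
  i=12: a_12=1, p_12 = 1*7532 + 4539 = 12071, q_12 = 1*989 + 596 = 1585.
  i=13: a_13=1, p_13 = 1*12071 + 7532 = 19603, q_13 = 1*1585 + 989 = 2574.
Indeed p_6^2 - 58*q_6^2 = 9801 - 9802 = -1, not +1.
Check: 19603^2 - 58*2574^2 = 384277609 - 384277608 = 1, so (x, y) = (19603, 2574) solves the equation, and by the theorem it is the least positive solution.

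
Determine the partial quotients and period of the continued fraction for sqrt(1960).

Write x_i = (sqrt(1960) + m_i)/d_i with (m_0, d_0) = (0, 1). a_0 = floor(sqrt(1960)) = 44, since 44^2 = 1936 <= 1960 < 2025 = 45^2.
Iterate m_{i+1} = d_i*a_i - m_i, d_{i+1} = (1960 - m_{i+1}^2)/d_i, a_{i+1} = floor((a_0 + m_{i+1})/d_{i+1}):
  m_1 = 1*44 - 0 = 44, d_1 = (1960 - 44^2)/1 = 24/1 = 24, a_1 = floor((44 + 44)/24) = 3.
  m_2 = 24*3 - 44 = 28, d_2 = (1960 - 28^2)/24 = 1176/24 = 49, a_2 = floor((44 + 28)/49) = 1.
  m_3 = 49*1 - 28 = 21, d_3 = (1960 - 21^2)/49 = 1519/49 = 31, a_3 = floor((44 + 21)/31) = 2.
  m_4 = 31*2 - 21 = 41, d_4 = (1960 - 41^2)/31 = 279/31 = 9, a_4 = floor((44 + 41)/9) = 9.
  m_5 = 9*9 - 41 = 40, d_5 = (1960 - 40^2)/9 = 360/9 = 40, a_5 = floor((44 + 40)/40) = 2.
  m_6 = 40*2 - 40 = 40, d_6 = (1960 - 40^2)/40 = 360/40 = 9, a_6 = floor((44 + 40)/9) = 9.
  m_7 = 9*9 - 40 = 41, d_7 = (1960 - 41^2)/9 = 279/9 = 31, a_7 = floor((44 + 41)/31) = 2.
  m_8 = 31*2 - 41 = 21, d_8 = (1960 - 21^2)/31 = 1519/31 = 49, a_8 = floor((44 + 21)/49) = 1.
  m_9 = 49*1 - 21 = 28, d_9 = (1960 - 28^2)/49 = 1176/49 = 24, a_9 = floor((44 + 28)/24) = 3.
  m_10 = 24*3 - 28 = 44, d_10 = (1960 - 44^2)/24 = 24/24 = 1, a_10 = floor((44 + 44)/1) = 88.
  m_11 = 1*88 - 44 = 44, d_11 = (1960 - 44^2)/1 = 24/1 = 24: (m_11, d_11) = (m_1, d_1) = (44, 24), so from here the quotients repeat a_1, ..., a_10; the period length is 10.
Hence the expansion of sqrt(1960) is a_0 = 44 followed by the repeating block 3, 1, 2, 9, 2, 9, 2, 1, 3, 88 (period 10).

[44; (3, 1, 2, 9, 2, 9, 2, 1, 3, 88)]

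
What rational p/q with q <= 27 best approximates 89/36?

Expand x = 89/36 as a continued fraction with the Euclidean algorithm:
  89 = 2*36 + 17, so a_0 = 2.
  36 = 2*17 + 2, so a_1 = 2.
  17 = 8*2 + 1, so a_2 = 8.
  2 = 2*1 + 0, so a_3 = 2.
so x = [2; 2, 8, 2].
Convergents (p_i = a_i*p_{i-1} + p_{i-2}, q_i = a_i*q_{i-1} + q_{i-2} with p_{-2}=0, p_{-1}=1, q_{-2}=1, q_{-1}=0), until the denominator exceeds 27:
  i=0: a_0=2, p_0 = 2*1 + 0 = 2, q_0 = 2*0 + 1 = 1.
  i=1: a_1=2, p_1 = 2*2 + 1 = 5, q_1 = 2*1 + 0 = 2.
  i=2: a_2=8, p_2 = 8*5 + 2 = 42, q_2 = 8*2 + 1 = 17.
  i=3: a_3=2, p_3 = 2*42 + 5 = 89, q_3 = 2*17 + 2 = 36.
q_3 = 36 > 27, so the last convergent with denominator <= 27 is p_2/q_2 = 42/17.
The closest fraction with denominator <= 27 is either p_2/q_2 or the intermediate fraction (k*p_2 + p_1)/(k*q_2 + q_1) with the largest k >= 1 whose denominator stays <= 27; these approach x as k grows, and every other convergent or intermediate fraction in range is farther away.
Largest k: floor((27 - q_1)/q_2) = floor((27 - 2)/17) = 1.
That gives (1*42 + 5)/(1*17 + 2) = 47/19.
Compare the errors: |x - 42/17| = |89*17 - 42*36|/(36*17) = 1/612, and |x - 47/19| = |89*19 - 47*36|/(36*19) = 1/684.
Cross-multiplying, 1*612 = 612 < 684 = 1*684, so 1/684 is smaller: the intermediate fraction 47/19 is closer to x than 42/17.

47/19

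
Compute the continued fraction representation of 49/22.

[2; 4, 2, 2]

Run the Euclidean algorithm on 49 and 22; the successive quotients are the partial quotients a_0, a_1, ... (each step inverts the fractional part left over by the previous one):
  49 = 2*22 + 5, so a_0 = 2.
  22 = 4*5 + 2, so a_1 = 4.
  5 = 2*2 + 1, so a_2 = 2.
  2 = 2*1 + 0, so a_3 = 2.
The remainder reaches 0 after 4 divisions, so the expansion has 4 partial quotients, read off in order.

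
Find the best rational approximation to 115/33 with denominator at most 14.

Expand x = 115/33 as a continued fraction with the Euclidean algorithm:
  115 = 3*33 + 16, so a_0 = 3.
  33 = 2*16 + 1, so a_1 = 2.
  16 = 16*1 + 0, so a_2 = 16.
so x = [3; 2, 16].
Convergents (p_i = a_i*p_{i-1} + p_{i-2}, q_i = a_i*q_{i-1} + q_{i-2} with p_{-2}=0, p_{-1}=1, q_{-2}=1, q_{-1}=0), until the denominator exceeds 14:
  i=0: a_0=3, p_0 = 3*1 + 0 = 3, q_0 = 3*0 + 1 = 1.
  i=1: a_1=2, p_1 = 2*3 + 1 = 7, q_1 = 2*1 + 0 = 2.
  i=2: a_2=16, p_2 = 16*7 + 3 = 115, q_2 = 16*2 + 1 = 33.
q_2 = 33 > 14, so the last convergent with denominator <= 14 is p_1/q_1 = 7/2.
The closest fraction with denominator <= 14 is either p_1/q_1 or the intermediate fraction (k*p_1 + p_0)/(k*q_1 + q_0) with the largest k >= 1 whose denominator stays <= 14; these approach x as k grows, and every other convergent or intermediate fraction in range is farther away.
Largest k: floor((14 - q_0)/q_1) = floor((14 - 1)/2) = 6.
That gives (6*7 + 3)/(6*2 + 1) = 45/13.
Compare the errors: |x - 7/2| = |115*2 - 7*33|/(33*2) = 1/66, and |x - 45/13| = |115*13 - 45*33|/(33*13) = 10/429.
Cross-multiplying, 1*429 = 429 < 660 = 10*66, so 1/66 is smaller: the convergent 7/2 is closer to x than 45/13.

7/2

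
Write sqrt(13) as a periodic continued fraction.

[3; (1, 1, 1, 1, 6)]

Write x_i = (sqrt(13) + m_i)/d_i with (m_0, d_0) = (0, 1). a_0 = floor(sqrt(13)) = 3, since 3^2 = 9 <= 13 < 16 = 4^2.
Iterate m_{i+1} = d_i*a_i - m_i, d_{i+1} = (13 - m_{i+1}^2)/d_i, a_{i+1} = floor((a_0 + m_{i+1})/d_{i+1}):
  m_1 = 1*3 - 0 = 3, d_1 = (13 - 3^2)/1 = 4/1 = 4, a_1 = floor((3 + 3)/4) = 1.
  m_2 = 4*1 - 3 = 1, d_2 = (13 - 1^2)/4 = 12/4 = 3, a_2 = floor((3 + 1)/3) = 1.
  m_3 = 3*1 - 1 = 2, d_3 = (13 - 2^2)/3 = 9/3 = 3, a_3 = floor((3 + 2)/3) = 1.
  m_4 = 3*1 - 2 = 1, d_4 = (13 - 1^2)/3 = 12/3 = 4, a_4 = floor((3 + 1)/4) = 1.
  m_5 = 4*1 - 1 = 3, d_5 = (13 - 3^2)/4 = 4/4 = 1, a_5 = floor((3 + 3)/1) = 6.
  m_6 = 1*6 - 3 = 3, d_6 = (13 - 3^2)/1 = 4/1 = 4: (m_6, d_6) = (m_1, d_1) = (3, 4), so from here the quotients repeat a_1, ..., a_5; the period length is 5.
Hence the expansion of sqrt(13) is a_0 = 3 followed by the repeating block 1, 1, 1, 1, 6 (period 5).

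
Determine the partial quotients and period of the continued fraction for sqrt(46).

Write x_i = (sqrt(46) + m_i)/d_i with (m_0, d_0) = (0, 1). a_0 = floor(sqrt(46)) = 6, since 6^2 = 36 <= 46 < 49 = 7^2.
Iterate m_{i+1} = d_i*a_i - m_i, d_{i+1} = (46 - m_{i+1}^2)/d_i, a_{i+1} = floor((a_0 + m_{i+1})/d_{i+1}):
  m_1 = 1*6 - 0 = 6, d_1 = (46 - 6^2)/1 = 10/1 = 10, a_1 = floor((6 + 6)/10) = 1.
  m_2 = 10*1 - 6 = 4, d_2 = (46 - 4^2)/10 = 30/10 = 3, a_2 = floor((6 + 4)/3) = 3.
  m_3 = 3*3 - 4 = 5, d_3 = (46 - 5^2)/3 = 21/3 = 7, a_3 = floor((6 + 5)/7) = 1.
  m_4 = 7*1 - 5 = 2, d_4 = (46 - 2^2)/7 = 42/7 = 6, a_4 = floor((6 + 2)/6) = 1.
  m_5 = 6*1 - 2 = 4, d_5 = (46 - 4^2)/6 = 30/6 = 5, a_5 = floor((6 + 4)/5) = 2.
  m_6 = 5*2 - 4 = 6, d_6 = (46 - 6^2)/5 = 10/5 = 2, a_6 = floor((6 + 6)/2) = 6.
  m_7 = 2*6 - 6 = 6, d_7 = (46 - 6^2)/2 = 10/2 = 5, a_7 = floor((6 + 6)/5) = 2.
  m_8 = 5*2 - 6 = 4, d_8 = (46 - 4^2)/5 = 30/5 = 6, a_8 = floor((6 + 4)/6) = 1.
  m_9 = 6*1 - 4 = 2, d_9 = (46 - 2^2)/6 = 42/6 = 7, a_9 = floor((6 + 2)/7) = 1.
  m_10 = 7*1 - 2 = 5, d_10 = (46 - 5^2)/7 = 21/7 = 3, a_10 = floor((6 + 5)/3) = 3.
  m_11 = 3*3 - 5 = 4, d_11 = (46 - 4^2)/3 = 30/3 = 10, a_11 = floor((6 + 4)/10) = 1.
  m_12 = 10*1 - 4 = 6, d_12 = (46 - 6^2)/10 = 10/10 = 1, a_12 = floor((6 + 6)/1) = 12.
  m_13 = 1*12 - 6 = 6, d_13 = (46 - 6^2)/1 = 10/1 = 10: (m_13, d_13) = (m_1, d_1) = (6, 10), so from here the quotients repeat a_1, ..., a_12; the period length is 12.
Hence the expansion of sqrt(46) is a_0 = 6 followed by the repeating block 1, 3, 1, 1, 2, 6, 2, 1, 1, 3, 1, 12 (period 12).

[6; (1, 3, 1, 1, 2, 6, 2, 1, 1, 3, 1, 12)]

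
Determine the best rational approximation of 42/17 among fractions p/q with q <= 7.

5/2

Expand x = 42/17 as a continued fraction with the Euclidean algorithm:
  42 = 2*17 + 8, so a_0 = 2.
  17 = 2*8 + 1, so a_1 = 2.
  8 = 8*1 + 0, so a_2 = 8.
so x = [2; 2, 8].
Convergents (p_i = a_i*p_{i-1} + p_{i-2}, q_i = a_i*q_{i-1} + q_{i-2} with p_{-2}=0, p_{-1}=1, q_{-2}=1, q_{-1}=0), until the denominator exceeds 7:
  i=0: a_0=2, p_0 = 2*1 + 0 = 2, q_0 = 2*0 + 1 = 1.
  i=1: a_1=2, p_1 = 2*2 + 1 = 5, q_1 = 2*1 + 0 = 2.
  i=2: a_2=8, p_2 = 8*5 + 2 = 42, q_2 = 8*2 + 1 = 17.
q_2 = 17 > 7, so the last convergent with denominator <= 7 is p_1/q_1 = 5/2.
The closest fraction with denominator <= 7 is either p_1/q_1 or the intermediate fraction (k*p_1 + p_0)/(k*q_1 + q_0) with the largest k >= 1 whose denominator stays <= 7; these approach x as k grows, and every other convergent or intermediate fraction in range is farther away.
Largest k: floor((7 - q_0)/q_1) = floor((7 - 1)/2) = 3.
That gives (3*5 + 2)/(3*2 + 1) = 17/7.
Compare the errors: |x - 5/2| = |42*2 - 5*17|/(17*2) = 1/34, and |x - 17/7| = |42*7 - 17*17|/(17*7) = 5/119.
Cross-multiplying, 1*119 = 119 < 170 = 5*34, so 1/34 is smaller: the convergent 5/2 is closer to x than 17/7.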